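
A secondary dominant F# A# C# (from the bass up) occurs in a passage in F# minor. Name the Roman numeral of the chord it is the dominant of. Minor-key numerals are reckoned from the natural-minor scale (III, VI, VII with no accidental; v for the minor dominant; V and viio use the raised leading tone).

iv

The chord is a major triad on F#.
A dominant resolves down a perfect fifth: F# → B. In F# minor, B is scale degree 4, i.e. iv.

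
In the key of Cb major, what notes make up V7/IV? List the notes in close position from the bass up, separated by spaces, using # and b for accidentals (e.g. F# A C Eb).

V7/IV is a secondary dominant — the dominant seventh of IV. IV in Cb major is Fb, so the applied chord's root is Cb, a perfect fifth above.
Building a dominant seventh chord on Cb gives Cb-Eb-Gb-Bbb.

Cb Eb Gb Bbb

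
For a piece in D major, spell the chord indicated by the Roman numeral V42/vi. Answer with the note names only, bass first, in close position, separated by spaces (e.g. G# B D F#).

E F# A# C#

V42/vi is a secondary dominant — the dominant seventh of vi. vi in D major is B, so the applied chord's root is F#, a perfect fifth above.
Building a dominant seventh chord on F# gives F#-A#-C#-E.
The figured bass 42 indicates third inversion, placing the seventh (E) in the bass: E-F#-A#-C#.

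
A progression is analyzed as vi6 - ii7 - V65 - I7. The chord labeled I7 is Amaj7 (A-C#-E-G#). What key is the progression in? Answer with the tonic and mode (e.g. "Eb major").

The anchor chord is a major seventh chord on A, labeled I7.
If A is scale degree 1 and the mode makes that degree carry a major seventh chord, the tonic is A and the mode is major.

A major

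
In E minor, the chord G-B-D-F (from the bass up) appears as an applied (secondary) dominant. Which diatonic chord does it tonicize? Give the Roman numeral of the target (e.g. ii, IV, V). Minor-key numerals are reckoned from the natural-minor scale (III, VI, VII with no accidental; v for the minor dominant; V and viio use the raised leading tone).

The chord is a dominant seventh chord on G.
A dominant resolves down a perfect fifth: G → C. In E minor, C is scale degree 6, i.e. VI.

VI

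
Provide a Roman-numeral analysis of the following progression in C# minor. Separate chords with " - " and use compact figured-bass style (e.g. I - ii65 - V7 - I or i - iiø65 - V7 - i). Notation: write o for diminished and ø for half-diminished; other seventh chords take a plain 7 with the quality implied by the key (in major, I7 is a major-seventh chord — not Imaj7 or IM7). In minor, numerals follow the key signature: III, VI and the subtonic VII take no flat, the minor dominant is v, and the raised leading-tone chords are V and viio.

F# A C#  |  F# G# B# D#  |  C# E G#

F#-A-C#: minor triad on F# = scale degree 4 → iv.
F#-G#-B#-D#: dominant seventh chord on G# = scale degree 5 → V42.
C#-E-G#: root C# is the tonic; minor triad there is i.

iv - V42 - i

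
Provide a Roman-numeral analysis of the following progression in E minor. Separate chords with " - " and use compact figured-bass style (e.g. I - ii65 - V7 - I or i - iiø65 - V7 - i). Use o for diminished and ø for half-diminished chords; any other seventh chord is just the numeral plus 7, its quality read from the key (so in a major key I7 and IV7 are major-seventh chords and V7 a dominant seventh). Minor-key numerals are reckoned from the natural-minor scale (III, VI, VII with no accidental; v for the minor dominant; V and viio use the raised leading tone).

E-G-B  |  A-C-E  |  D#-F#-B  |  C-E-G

E-G-B has root E, degree 1 in E minor, so i.
A-C-E: minor triad on A = scale degree 4 → iv.
D#-F#-B: root B is the dominant; major triad there is V6.
C-E-G has root C, degree 6 in E minor, so VI.

i - iv - V6 - VI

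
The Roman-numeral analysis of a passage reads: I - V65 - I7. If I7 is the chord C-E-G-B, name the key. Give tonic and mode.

The chord Cmaj7 is a major seventh chord rooted on C; its label is I7.
If C is scale degree 1 and the mode makes that degree carry a major seventh chord, the tonic is C and the mode is major.

C major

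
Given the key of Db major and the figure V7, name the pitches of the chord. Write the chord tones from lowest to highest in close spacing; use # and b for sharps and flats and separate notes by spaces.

In Db major, the dominant is Ab, and the diatonic chord built there is a dominant seventh chord.
That chord is spelled Ab-C-Eb-Gb.

Ab C Eb Gb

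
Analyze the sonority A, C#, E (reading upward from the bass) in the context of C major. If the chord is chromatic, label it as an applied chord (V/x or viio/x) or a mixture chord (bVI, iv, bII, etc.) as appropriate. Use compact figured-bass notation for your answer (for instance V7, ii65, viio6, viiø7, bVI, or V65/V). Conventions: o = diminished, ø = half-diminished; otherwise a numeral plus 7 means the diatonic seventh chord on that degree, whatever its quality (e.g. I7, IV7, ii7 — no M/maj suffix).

Stacked in thirds the chord is A-C#-E: a major triad on A.
A is not a diatonic chord root with this quality in C major, but it lies a perfect fifth above D (ii), so the chord functions as an applied dominant of ii.

V/ii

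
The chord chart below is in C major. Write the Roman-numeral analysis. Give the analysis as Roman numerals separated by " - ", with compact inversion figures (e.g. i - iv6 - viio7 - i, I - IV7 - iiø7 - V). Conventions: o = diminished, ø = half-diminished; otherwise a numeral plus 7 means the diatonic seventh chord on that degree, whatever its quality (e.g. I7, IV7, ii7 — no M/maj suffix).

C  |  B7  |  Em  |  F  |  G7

I - V7/iii - iii - IV - V7

C has root C, degree 1 in C major, so I.
B7: a dominant seventh chord on B, the applied dominant of iii → V7/iii.
Em has root E, degree 3 in C major, so iii.
F has root F, degree 4 in C major, so IV.
G7: root G is the dominant; dominant seventh chord there is V7.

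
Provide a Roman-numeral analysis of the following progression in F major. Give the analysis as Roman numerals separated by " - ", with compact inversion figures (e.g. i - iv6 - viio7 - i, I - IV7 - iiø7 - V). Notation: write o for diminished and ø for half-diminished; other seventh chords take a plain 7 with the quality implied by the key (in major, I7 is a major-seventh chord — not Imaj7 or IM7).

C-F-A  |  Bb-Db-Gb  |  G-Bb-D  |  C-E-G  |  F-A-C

C-F-A has root F, degree 1 in F major, so I64.
Bb-Db-Gb: major triad on Gb — chromatic; Gb is the lowered second degree, so this is the Neapolitan sixth, bII6 (third, Bb, in the bass — hence the 6).
G-Bb-D: root G is the supertonic; minor triad there is ii.
C-E-G: major triad on C = scale degree 5 → V.
F-A-C: root F is the tonic; major triad there is I.

I64 - bII6 - ii - V - I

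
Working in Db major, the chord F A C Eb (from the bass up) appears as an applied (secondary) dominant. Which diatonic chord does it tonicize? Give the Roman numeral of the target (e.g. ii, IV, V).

The chord is a dominant seventh chord on F.
A dominant resolves down a perfect fifth: F → Bb. In Db major, Bb is scale degree 6, i.e. vi.

vi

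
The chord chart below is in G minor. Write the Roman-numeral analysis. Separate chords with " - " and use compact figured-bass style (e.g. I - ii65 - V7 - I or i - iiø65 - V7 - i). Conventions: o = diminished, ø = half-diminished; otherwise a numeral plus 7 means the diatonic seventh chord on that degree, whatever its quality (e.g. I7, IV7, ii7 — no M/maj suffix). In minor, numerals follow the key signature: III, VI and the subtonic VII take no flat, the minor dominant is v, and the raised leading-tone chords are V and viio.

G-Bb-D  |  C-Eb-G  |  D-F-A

i - iv - v

G-Bb-D: minor triad on G = scale degree 1 → i.
C-Eb-G: root C is the subdominant; minor triad there is iv.
D-F-A: minor triad on D = scale degree 5 → v.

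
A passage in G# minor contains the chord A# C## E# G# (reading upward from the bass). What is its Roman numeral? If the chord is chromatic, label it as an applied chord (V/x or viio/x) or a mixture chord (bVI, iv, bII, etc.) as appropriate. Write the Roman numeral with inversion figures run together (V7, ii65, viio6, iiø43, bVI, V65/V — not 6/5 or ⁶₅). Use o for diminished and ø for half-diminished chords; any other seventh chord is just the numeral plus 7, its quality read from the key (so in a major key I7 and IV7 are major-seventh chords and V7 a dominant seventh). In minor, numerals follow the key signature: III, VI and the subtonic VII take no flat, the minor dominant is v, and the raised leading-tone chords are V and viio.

Stacked in thirds the chord is A#-C##-E#-G#: a dominant seventh chord on A#.
A# is not a diatonic chord root with this quality in G# minor, but it lies a perfect fifth above D# (V), so the chord functions as an applied dominant of V.

V7/V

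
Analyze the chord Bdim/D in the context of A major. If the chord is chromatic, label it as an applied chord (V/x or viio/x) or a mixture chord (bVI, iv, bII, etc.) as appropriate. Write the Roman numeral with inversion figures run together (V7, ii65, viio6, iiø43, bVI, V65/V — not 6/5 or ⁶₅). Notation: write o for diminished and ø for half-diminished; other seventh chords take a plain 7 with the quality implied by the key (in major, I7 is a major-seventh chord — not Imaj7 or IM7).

The pitches B-D-F form a diminished triad rooted on B.
B is the second degree of A major. This is the diminished supertonic triad, borrowed from the parallel minor.
With D in the bass the chord is in first inversion, so the figured bass is 6.

iio6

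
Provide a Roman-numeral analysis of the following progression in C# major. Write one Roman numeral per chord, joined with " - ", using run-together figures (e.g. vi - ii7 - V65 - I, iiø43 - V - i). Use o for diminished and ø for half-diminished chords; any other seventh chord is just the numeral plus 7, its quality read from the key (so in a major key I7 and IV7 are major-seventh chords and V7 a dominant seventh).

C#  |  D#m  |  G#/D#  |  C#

I - ii - V64 - I

C#: root C# is the tonic; major triad there is I.
D#m has root D#, degree 2 in C# major, so ii.
G#/D# has root G#, degree 5 in C# major, so V64.
C#: root C# is the tonic; major triad there is I.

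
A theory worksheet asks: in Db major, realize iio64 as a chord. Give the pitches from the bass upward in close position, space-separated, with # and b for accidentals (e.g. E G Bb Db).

Bbb Eb Gb

Scale degree 2 in Db major is Eb; here the chord built on it is altered to a diminished triad. iio64 is the diminished supertonic triad, borrowed from the parallel minor.
So the chord is Eb-Gb-Bbb.
With the 64 figure the chord is in second inversion; from the bass Bbb upward in close position it reads Bbb-Eb-Gb.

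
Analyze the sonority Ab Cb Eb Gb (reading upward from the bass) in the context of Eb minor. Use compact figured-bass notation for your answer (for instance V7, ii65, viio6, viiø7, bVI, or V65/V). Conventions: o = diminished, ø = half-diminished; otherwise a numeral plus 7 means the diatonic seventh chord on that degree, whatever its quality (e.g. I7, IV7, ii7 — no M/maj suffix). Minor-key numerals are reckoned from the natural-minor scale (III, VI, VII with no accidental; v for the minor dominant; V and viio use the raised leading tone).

The pitches Ab-Cb-Eb-Gb form a minor seventh chord rooted on Ab.
In Eb minor, Ab is the subdominant; the diatonic minor seventh chord there is iv7.

iv7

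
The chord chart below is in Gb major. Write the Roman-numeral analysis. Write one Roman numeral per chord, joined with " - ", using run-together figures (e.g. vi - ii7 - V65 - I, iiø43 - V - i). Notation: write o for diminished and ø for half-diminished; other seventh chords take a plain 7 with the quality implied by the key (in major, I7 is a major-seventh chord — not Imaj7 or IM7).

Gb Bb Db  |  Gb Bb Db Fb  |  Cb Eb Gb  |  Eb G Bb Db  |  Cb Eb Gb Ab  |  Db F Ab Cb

I - V7/IV - IV - V7/ii - ii65 - V7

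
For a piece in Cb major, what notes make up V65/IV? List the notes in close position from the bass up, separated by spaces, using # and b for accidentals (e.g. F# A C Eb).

Eb Gb Bbb Cb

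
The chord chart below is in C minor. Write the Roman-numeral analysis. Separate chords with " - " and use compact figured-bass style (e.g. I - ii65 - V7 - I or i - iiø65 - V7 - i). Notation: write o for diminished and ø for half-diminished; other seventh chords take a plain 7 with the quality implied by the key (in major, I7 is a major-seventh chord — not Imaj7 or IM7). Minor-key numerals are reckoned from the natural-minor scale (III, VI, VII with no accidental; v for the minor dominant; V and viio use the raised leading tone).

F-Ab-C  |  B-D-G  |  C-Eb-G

F-Ab-C: minor triad on F = scale degree 4 → iv.
B-D-G: major triad on G = scale degree 5 → V6.
C-Eb-G: minor triad on C = scale degree 1 → i.

iv - V6 - i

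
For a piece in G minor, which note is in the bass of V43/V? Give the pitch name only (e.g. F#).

E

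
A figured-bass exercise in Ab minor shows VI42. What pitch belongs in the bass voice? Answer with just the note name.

Eb

VI in Ab minor has root Fb; the chord is Fb-Ab-Cb-Eb.
The figure 42 means third inversion — the seventh is in the bass.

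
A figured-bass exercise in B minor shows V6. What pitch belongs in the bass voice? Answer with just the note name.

A#

V in B minor has root F#; the chord is F#-A#-C#.
The figure 6 means first inversion — the third is in the bass.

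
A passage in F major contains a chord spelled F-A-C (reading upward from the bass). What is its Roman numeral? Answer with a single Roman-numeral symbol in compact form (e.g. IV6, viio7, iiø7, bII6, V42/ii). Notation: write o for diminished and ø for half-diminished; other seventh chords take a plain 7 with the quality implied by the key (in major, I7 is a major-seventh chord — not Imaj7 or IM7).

Stacked in thirds the chord is F-A-C: a major triad on F.
F is scale degree 1 in F major, and a major triad on that degree is written I.

I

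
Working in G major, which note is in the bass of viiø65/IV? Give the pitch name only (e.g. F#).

The applied chord viiø65/IV is rooted on B: B-D-F-A.
The figure 65 means first inversion — the third is in the bass.

D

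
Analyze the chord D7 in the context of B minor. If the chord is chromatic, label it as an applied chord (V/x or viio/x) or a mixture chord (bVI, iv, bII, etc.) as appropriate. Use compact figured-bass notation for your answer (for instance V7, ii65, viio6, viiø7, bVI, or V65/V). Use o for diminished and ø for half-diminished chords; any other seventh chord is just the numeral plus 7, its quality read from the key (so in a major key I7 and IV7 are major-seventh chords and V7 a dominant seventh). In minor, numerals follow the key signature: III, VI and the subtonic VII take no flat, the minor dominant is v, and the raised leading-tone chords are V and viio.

Stacked in thirds the chord is D-F#-A-C: a dominant seventh chord on D.
D is not a diatonic chord root with this quality in B minor, but it lies a perfect fifth above G (VI), so the chord functions as an applied dominant of VI.

V7/VI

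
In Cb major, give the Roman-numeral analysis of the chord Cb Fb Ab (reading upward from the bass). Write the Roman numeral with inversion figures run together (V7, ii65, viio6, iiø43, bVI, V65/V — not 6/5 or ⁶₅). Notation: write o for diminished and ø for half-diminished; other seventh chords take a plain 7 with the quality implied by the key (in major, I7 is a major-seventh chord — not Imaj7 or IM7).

IV64

The pitches Fb-Ab-Cb form a major triad rooted on Fb.
In Cb major, Fb is the subdominant; the diatonic major triad there is IV.
With Cb in the bass the chord is in second inversion, so the figured bass is 64.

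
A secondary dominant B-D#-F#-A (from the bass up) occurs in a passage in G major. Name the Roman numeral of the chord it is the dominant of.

vi

The chord is a dominant seventh chord on B.
A dominant resolves down a perfect fifth: B → E. In G major, E is scale degree 6, i.e. vi.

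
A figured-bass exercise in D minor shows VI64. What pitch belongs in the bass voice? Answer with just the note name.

F

VI in D minor has root Bb; the chord is Bb-D-F.
The figure 64 means second inversion — the fifth is in the bass.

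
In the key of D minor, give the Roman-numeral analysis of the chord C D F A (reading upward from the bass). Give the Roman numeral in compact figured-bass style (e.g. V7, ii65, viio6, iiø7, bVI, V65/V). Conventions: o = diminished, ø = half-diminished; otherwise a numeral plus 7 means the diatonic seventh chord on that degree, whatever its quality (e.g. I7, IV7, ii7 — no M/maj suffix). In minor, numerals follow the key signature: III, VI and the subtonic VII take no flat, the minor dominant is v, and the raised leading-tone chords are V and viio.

i42

The pitches D-F-A-C form a minor seventh chord rooted on D.
In D minor, D is the tonic; the diatonic minor seventh chord there is i7.
With C in the bass the chord is in third inversion, so the figured bass is 42.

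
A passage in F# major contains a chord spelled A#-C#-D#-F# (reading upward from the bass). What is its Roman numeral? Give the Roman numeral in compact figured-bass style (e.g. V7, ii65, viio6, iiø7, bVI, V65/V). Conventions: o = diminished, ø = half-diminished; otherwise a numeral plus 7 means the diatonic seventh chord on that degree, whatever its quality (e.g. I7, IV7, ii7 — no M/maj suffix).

vi43

The pitches D#-F#-A#-C# form a minor seventh chord rooted on D#.
In F# major, D# is the submediant; the diatonic minor seventh chord there is vi7.
With A# in the bass the chord is in second inversion, so the figured bass is 43.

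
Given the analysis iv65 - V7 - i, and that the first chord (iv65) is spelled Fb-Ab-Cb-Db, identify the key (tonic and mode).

Ab minor

The anchor chord is a minor seventh chord on Db, labeled iv65.
If Db is scale degree 4 and the mode makes that degree carry a minor seventh chord, the tonic is Ab and the mode is minor.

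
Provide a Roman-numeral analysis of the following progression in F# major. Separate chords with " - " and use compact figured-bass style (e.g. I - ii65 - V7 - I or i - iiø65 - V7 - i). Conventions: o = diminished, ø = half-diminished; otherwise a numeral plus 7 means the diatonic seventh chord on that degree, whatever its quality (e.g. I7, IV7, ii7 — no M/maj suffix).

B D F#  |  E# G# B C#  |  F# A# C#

B-D-F#: minor triad on B — chromatic; iv (borrowed from the parallel minor).
E#-G#-B-C#: dominant seventh chord on C# = scale degree 5 → V65.
F#-A#-C#: root F# is the tonic; major triad there is I.

iv - V65 - I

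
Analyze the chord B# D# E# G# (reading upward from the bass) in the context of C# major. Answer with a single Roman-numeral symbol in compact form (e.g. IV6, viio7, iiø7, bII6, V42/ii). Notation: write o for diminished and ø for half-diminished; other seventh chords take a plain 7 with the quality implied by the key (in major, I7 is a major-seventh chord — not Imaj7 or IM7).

iii43

Stacked in thirds the chord is E#-G#-B#-D#: a minor seventh chord on E#.
E# is scale degree 3 in C# major, and a minor seventh chord on that degree is written iii7.
With B# in the bass the chord is in second inversion, so the figured bass is 43.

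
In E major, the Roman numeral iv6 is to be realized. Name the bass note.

C

iv in E major has root A; the chord is A-C-E.
The figure 6 means first inversion — the third is in the bass.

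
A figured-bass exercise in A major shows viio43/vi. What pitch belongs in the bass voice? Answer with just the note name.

B

The applied chord viio43/vi is rooted on E#: E#-G#-B-D.
The figure 43 means second inversion — the fifth is in the bass.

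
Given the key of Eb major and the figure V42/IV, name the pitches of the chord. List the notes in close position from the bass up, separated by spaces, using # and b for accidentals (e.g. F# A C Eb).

Db Eb G Bb

V42/IV is a secondary dominant — the dominant seventh of IV. IV in Eb major is Ab, so the applied chord's root is Eb, a perfect fifth above.
Building a dominant seventh chord on Eb gives Eb-G-Bb-Db.
With the 42 figure the chord is in third inversion; from the bass Db upward in close position it reads Db-Eb-G-Bb.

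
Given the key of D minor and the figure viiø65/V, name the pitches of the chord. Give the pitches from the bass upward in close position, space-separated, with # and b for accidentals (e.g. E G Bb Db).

The slash marks an applied leading-tone chord: viio of V. In D minor, V is A, so the leading tone to it is G#, a half step below.
Building a half-diminished seventh chord on G# gives G#-B-D-F#.
With the 65 figure the chord is in first inversion; from the bass B upward in close position it reads B-D-F#-G#.

B D F# G#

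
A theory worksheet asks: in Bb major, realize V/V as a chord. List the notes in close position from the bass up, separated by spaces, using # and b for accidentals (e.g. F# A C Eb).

V/V is a secondary dominant — the dominant triad of V. V in Bb major is F, so the applied chord's root is C, a perfect fifth above.
Building a major triad on C gives C-E-G.

C E G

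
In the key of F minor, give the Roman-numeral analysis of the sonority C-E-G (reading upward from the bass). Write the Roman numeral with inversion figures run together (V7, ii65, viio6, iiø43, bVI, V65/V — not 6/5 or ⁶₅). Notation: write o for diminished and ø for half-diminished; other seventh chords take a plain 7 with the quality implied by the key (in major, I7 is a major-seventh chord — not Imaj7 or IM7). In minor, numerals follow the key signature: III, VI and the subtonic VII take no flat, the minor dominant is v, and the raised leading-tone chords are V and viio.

Stacked in thirds the chord is C-E-G: a major triad on C.
C is scale degree 5 in F minor, and a major triad on that degree is written V.

V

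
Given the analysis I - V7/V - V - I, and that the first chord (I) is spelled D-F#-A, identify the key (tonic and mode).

D major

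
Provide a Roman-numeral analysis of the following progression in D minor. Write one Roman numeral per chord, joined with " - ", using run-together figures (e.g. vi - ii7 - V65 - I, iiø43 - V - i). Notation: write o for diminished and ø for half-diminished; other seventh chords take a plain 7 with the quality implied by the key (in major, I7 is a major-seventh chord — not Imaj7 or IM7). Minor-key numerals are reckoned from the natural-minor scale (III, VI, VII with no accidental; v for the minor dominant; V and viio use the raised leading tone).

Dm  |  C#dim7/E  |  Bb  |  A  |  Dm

i - viio65 - VI - V - i

Dm: minor triad on D = scale degree 1 → i.
C#dim7/E: fully diminished seventh chord on C# = scale degree 7 → viio65.
Bb: root Bb is the submediant; major triad there is VI.
A: root A is the dominant; major triad there is V.
Dm: minor triad on D = scale degree 1 → i.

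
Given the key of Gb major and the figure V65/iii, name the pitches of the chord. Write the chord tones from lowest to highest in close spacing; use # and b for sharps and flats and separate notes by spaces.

A C Eb F

V65/iii is a secondary dominant — the dominant seventh of iii. iii in Gb major is Bb, so the applied chord's root is F, a perfect fifth above.
Building a dominant seventh chord on F gives F-A-C-Eb.
With the 65 figure the chord is in first inversion; from the bass A upward in close position it reads A-C-Eb-F.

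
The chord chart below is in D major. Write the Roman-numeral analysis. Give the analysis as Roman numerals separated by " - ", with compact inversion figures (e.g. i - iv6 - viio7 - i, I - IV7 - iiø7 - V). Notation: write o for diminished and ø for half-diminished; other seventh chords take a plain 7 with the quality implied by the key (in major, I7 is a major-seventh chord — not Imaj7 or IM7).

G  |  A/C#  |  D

G: major triad on G = scale degree 4 → IV.
A/C#: root A is the dominant; major triad there is V6.
D has root D, degree 1 in D major, so I.

IV - V6 - I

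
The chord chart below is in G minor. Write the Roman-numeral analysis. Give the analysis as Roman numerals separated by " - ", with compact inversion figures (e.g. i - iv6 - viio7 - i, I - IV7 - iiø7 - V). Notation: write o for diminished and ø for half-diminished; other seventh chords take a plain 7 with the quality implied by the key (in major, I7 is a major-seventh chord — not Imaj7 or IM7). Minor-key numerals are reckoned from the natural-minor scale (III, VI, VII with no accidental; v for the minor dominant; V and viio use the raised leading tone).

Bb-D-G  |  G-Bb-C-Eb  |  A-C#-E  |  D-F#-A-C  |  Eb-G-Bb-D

Bb-D-G: root G is the tonic; minor triad there is i6.
G-Bb-C-Eb: minor seventh chord on C = scale degree 4 → iv43.
A-C#-E: chromatic; A is V of V, so V/V.
D-F#-A-C has root D, degree 5 in G minor, so V7.
Eb-G-Bb-D: major seventh chord on Eb = scale degree 6 → VI7.

i6 - iv43 - V/V - V7 - VI7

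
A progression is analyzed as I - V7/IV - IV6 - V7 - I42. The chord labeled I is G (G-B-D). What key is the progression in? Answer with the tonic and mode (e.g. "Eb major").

G major

The anchor chord is a major triad on G, labeled I.
If G is scale degree 1 and the mode makes that degree carry a major triad, the tonic is G and the mode is major.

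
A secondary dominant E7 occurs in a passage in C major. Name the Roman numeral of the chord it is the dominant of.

vi

The chord is a dominant seventh chord on E.
A dominant resolves down a perfect fifth: E → A. In C major, A is scale degree 6, i.e. vi.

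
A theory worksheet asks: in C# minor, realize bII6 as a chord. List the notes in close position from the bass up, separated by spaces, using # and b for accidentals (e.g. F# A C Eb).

F# A D

bII6 is the Neapolitan sixth — a major triad on the lowered second degree, here in its customary first inversion. In C# minor that root is D.
So the chord is D-F#-A.
With the 6 figure the chord is in first inversion; from the bass F# upward in close position it reads F#-A-D.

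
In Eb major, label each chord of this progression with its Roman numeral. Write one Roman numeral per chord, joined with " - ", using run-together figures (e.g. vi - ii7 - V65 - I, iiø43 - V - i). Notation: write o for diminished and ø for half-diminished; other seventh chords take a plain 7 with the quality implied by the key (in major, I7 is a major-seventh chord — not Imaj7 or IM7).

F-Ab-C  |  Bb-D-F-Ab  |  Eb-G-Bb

ii - V7 - I

F-Ab-C: root F is the supertonic; minor triad there is ii.
Bb-D-F-Ab: dominant seventh chord on Bb = scale degree 5 → V7.
Eb-G-Bb: root Eb is the tonic; major triad there is I.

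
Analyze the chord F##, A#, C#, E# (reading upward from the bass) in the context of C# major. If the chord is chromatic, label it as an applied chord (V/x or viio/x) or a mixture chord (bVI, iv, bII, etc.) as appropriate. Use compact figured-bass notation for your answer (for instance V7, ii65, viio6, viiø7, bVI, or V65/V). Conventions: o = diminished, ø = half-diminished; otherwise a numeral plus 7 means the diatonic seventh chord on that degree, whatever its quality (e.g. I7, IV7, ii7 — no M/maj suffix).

viiø7/V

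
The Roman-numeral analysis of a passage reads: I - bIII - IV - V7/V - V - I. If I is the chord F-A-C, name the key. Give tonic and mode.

F major

The anchor chord is a major triad on F, labeled I.
If F is scale degree 1 and the mode makes that degree carry a major triad, the tonic is F and the mode is major.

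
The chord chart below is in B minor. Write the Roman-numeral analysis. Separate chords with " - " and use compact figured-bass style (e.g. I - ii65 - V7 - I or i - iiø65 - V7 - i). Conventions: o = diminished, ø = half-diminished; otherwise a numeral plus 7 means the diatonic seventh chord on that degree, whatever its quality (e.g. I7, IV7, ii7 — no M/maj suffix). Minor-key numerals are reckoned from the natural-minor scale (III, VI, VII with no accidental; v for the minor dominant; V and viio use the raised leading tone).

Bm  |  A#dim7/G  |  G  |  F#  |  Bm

Bm has root B, degree 1 in B minor, so i.
A#dim7/G has root A#, degree 7 in B minor, so viio42.
G has root G, degree 6 in B minor, so VI.
F# has root F#, degree 5 in B minor, so V.
Bm has root B, degree 1 in B minor, so i.

i - viio42 - VI - V - i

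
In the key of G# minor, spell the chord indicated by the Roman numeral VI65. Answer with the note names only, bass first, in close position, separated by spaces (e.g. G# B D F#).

In G# minor, scale degree 6 is E, and the diatonic chord built there is a major seventh chord.
Stacking thirds from E gives E-G#-B-D#.
With the 65 figure the chord is in first inversion; from the bass G# upward in close position it reads G#-B-D#-E.

G# B D# E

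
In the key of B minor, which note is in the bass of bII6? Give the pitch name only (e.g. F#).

E

bII in B minor has root C; the chord is C-E-G.
The figure 6 means first inversion — the third is in the bass.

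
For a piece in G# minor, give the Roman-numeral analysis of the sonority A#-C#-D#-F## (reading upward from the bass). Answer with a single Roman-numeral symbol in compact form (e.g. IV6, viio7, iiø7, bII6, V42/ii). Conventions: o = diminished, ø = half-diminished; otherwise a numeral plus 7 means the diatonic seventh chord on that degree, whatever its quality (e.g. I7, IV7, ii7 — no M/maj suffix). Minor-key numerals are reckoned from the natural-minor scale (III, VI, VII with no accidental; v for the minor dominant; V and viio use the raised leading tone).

The pitches D#-F##-A#-C# form a dominant seventh chord rooted on D#.
In G# minor, D# is the dominant; the diatonic dominant seventh chord there is V7.
With A# in the bass the chord is in second inversion, so the figured bass is 43.

V43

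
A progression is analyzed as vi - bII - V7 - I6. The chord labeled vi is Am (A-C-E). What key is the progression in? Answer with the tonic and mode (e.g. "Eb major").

The chord Am is a minor triad rooted on A; its label is vi.
If A is scale degree 6 and the mode makes that degree carry a minor triad, the tonic is C and the mode is major.

C major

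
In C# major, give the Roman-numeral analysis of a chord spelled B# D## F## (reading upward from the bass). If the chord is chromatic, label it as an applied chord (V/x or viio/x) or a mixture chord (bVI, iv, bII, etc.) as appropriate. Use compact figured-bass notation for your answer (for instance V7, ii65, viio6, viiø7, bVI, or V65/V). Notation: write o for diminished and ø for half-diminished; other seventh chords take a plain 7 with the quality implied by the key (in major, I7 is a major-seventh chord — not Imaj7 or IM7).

V/iii

Stacked in thirds the chord is B#-D##-F##: a major triad on B#.
B# is not a diatonic chord root with this quality in C# major, but it lies a perfect fifth above E# (iii), so the chord functions as an applied dominant of iii.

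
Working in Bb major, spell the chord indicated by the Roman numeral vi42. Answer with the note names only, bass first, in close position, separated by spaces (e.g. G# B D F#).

In Bb major, the sixth degree is G, and the diatonic chord built there is a minor seventh chord.
Stacking thirds from G gives G-Bb-D-F.
With the 42 figure the chord is in third inversion; from the bass F upward in close position it reads F-G-Bb-D.

F G Bb D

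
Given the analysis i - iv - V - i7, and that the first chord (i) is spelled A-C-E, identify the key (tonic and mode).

A minor

The chord Am is a minor triad rooted on A; its label is i.
If A is scale degree 1 and the mode makes that degree carry a minor triad, the tonic is A and the mode is minor.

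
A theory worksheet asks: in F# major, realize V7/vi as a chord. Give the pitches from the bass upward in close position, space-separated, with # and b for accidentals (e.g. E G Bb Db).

A# C## E# G#

V7/vi is a secondary dominant — the dominant seventh of vi. vi in F# major is D#, so the applied chord's root is A#, a perfect fifth above.
Building a dominant seventh chord on A# gives A#-C##-E#-G#.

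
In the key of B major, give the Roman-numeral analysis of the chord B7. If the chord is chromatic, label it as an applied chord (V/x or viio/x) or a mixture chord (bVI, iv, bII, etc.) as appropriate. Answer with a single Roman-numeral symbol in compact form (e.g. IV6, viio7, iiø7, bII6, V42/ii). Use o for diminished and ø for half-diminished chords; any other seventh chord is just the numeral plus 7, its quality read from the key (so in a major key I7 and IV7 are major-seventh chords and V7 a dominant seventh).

Stacked in thirds the chord is B-D#-F#-A: a dominant seventh chord on B.
B is not a diatonic chord root with this quality in B major, but it lies a perfect fifth above E (IV), so the chord functions as an applied dominant of IV.

V7/IV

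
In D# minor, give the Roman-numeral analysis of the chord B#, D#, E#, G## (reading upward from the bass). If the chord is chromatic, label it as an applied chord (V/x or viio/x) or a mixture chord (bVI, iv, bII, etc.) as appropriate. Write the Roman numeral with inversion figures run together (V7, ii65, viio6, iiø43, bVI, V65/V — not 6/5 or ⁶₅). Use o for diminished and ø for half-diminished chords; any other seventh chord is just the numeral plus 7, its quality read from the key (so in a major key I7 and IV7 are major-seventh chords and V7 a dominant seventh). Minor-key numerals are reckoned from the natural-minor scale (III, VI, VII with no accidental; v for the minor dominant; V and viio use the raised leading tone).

V43/V

The pitches E#-G##-B#-D# form a dominant seventh chord rooted on E#.
E# is not a diatonic chord root with this quality in D# minor, but it lies a perfect fifth above A# (V), so the chord functions as an applied dominant of V.
With B# in the bass the chord is in second inversion, so the figured bass is 43.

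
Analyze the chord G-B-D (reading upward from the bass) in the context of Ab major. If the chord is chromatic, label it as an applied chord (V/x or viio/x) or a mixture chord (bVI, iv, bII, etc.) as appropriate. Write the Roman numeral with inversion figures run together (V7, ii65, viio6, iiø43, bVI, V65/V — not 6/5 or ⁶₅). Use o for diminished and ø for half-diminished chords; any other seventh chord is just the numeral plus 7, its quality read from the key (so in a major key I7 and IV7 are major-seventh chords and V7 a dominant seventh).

V/iii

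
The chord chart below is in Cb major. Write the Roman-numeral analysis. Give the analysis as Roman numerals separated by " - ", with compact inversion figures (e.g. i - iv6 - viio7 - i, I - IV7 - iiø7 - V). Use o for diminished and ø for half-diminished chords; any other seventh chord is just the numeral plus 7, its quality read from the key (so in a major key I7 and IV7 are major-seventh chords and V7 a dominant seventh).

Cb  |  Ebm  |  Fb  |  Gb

I - iii - IV - V

Cb: root Cb is the tonic; major triad there is I.
Ebm has root Eb, degree 3 in Cb major, so iii.
Fb: major triad on Fb = scale degree 4 → IV.
Gb: major triad on Gb = scale degree 5 → V.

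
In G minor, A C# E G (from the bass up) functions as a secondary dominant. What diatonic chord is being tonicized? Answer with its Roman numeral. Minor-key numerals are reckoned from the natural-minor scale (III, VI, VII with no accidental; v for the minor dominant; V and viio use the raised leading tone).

The chord is a dominant seventh chord on A.
A dominant resolves down a perfect fifth: A → D. In G minor, D is scale degree 5, i.e. V.

V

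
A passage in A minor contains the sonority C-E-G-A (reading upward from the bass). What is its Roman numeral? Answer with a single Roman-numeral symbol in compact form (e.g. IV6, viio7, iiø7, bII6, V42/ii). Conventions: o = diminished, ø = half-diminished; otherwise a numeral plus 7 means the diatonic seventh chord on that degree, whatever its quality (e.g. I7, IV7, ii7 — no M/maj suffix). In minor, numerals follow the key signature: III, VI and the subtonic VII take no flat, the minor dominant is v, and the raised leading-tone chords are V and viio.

The pitches A-C-E-G form a minor seventh chord rooted on A.
In A minor, A is the tonic; the diatonic minor seventh chord there is i7.
With C in the bass the chord is in first inversion, so the figured bass is 65.

i65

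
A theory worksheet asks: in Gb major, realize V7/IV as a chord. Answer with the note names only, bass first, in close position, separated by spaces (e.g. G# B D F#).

Gb Bb Db Fb

The slash means an applied dominant: we want the dominant of IV. In Gb major, IV is Cb major, and its dominant is built on Gb.
Building a dominant seventh chord on Gb gives Gb-Bb-Db-Fb.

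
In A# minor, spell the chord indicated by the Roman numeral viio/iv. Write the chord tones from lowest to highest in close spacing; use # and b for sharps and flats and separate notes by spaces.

C## E# G#

viio/iv is a secondary leading-tone chord. The target iv is D# in A# minor; the applied chord is rooted a semitone below, on C##.
Building a diminished triad on C## gives C##-E#-G#.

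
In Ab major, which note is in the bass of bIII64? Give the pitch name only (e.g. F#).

Gb

bIII in Ab major has root Cb; the chord is Cb-Eb-Gb.
The figure 64 means second inversion — the fifth is in the bass.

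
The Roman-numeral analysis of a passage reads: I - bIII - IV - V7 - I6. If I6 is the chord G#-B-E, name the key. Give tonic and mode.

E major

The anchor chord is a major triad on E, labeled I6.
If E is scale degree 1 and the mode makes that degree carry a major triad, the tonic is E and the mode is major.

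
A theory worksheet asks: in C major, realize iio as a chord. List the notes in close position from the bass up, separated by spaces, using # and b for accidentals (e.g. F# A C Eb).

Scale degree 2 in C major is D; here the chord built on it is altered to a diminished triad. iio is the diminished supertonic triad, borrowed from the parallel minor.
So the chord is D-F-Ab, a diminished triad.

D F Ab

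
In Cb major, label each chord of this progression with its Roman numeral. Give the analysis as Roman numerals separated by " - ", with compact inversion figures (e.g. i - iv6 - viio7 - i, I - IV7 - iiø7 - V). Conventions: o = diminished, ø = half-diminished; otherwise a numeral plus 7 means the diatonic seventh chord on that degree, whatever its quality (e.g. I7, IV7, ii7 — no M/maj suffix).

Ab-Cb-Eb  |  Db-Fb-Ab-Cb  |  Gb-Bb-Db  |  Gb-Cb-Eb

Ab-Cb-Eb has root Ab, degree 6 in Cb major, so vi.
Db-Fb-Ab-Cb: minor seventh chord on Db = scale degree 2 → ii7.
Gb-Bb-Db: root Gb is the dominant; major triad there is V.
Gb-Cb-Eb has root Cb, degree 1 in Cb major, so I64.

vi - ii7 - V - I64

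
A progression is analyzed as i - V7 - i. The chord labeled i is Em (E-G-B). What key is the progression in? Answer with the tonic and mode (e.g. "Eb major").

i is given as E-G-B — a minor triad with root E.
If E is scale degree 1 and the mode makes that degree carry a minor triad, the tonic is E and the mode is minor.

E minor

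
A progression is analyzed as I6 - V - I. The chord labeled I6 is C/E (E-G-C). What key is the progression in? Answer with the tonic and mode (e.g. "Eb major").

C major

The chord C/E is a major triad rooted on C; its label is I6.
If C is scale degree 1 and the mode makes that degree carry a major triad, the tonic is C and the mode is major.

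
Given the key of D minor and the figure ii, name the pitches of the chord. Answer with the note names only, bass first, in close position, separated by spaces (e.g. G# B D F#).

Scale degree 2 in D minor is E; here the chord built on it is altered to a minor triad. ii is the minor supertonic, borrowed from the parallel major (the Dorian ii).
So the chord is E-G-B.

E G B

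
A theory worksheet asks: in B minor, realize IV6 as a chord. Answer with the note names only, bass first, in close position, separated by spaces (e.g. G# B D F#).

Scale degree 4 in B minor is E; here the chord built on it is altered to a major triad. IV6 is the major subdominant, borrowed from the parallel major.
So the chord is E-G#-B, a major triad.
The figured bass 6 indicates first inversion, placing the third (G#) in the bass: G#-B-E.

G# B E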